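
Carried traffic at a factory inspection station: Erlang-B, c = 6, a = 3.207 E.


B(6,3.207) = 0.064047 (Erlang-B)
Carried load = a(1 − B) = 3.207·(1 − 0.064047) = 3.207·0.935953 = 3.0016 E

Final: 3.0016 Erlangs


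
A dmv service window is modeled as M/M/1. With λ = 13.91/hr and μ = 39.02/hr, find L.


ρ = λ/μ = 13.91/39.02 = 0.3565
L = ρ/(1−ρ) = 0.3565/(1 − 0.3565) = 0.3565/0.6435 = 0.5540

Final: 0.5540


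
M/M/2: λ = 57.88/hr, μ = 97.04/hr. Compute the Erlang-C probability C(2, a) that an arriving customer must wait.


a = λ/μ = 0.5965; ρ = a/2 = 0.2982
P₀ = 0.540562 (from M/M/c formula)
C(c,a) = [a^c/(c!(1−ρ))]·P₀ = [0.35576/(2·0.7018)]·0.540562
= 0.25347·0.540562 = 0.137017

Final: 0.137017


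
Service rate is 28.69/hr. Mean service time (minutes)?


Mean service time = 1/μ = 1/28.69 hour = 0.03486 hour
In minutes: 0.03486 × 60 = 2.0913 min

Final: 2.0913 min


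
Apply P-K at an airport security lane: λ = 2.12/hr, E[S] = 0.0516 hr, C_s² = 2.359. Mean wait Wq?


ρ = λ·E[S] = 2.12·0.0516 = 0.1094
E[S²] = E[S]²(1+C_s²) = 0.0516²·(1+2.359) = 0.008944
Wq = λ·E[S²]/(2(1−ρ)) = 2.12·0.008944/(2·0.8906) = 0.01064 hr

Final: 0.01064 hr


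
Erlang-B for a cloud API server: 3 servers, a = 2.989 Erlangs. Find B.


B(c,a) = (a^c/c!) / Σ_{k=0}^{c} a^k/k!
a^3/3! = 4.450681
Σ terms (k=0..3): 1.00000 + 2.98900 + 4.46706 + 4.45068 = 12.906742
B = 4.450681/12.906742 = 0.344834

Final: 0.344834


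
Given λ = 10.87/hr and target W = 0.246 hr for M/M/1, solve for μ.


W = 1/(μ−λ) ⇒ μ − λ = 1/W = 1/0.246 = 4.0650
μ = λ + 1/W = 10.87 + 4.0650 = 14.9350 per hr

Final: 14.9350 /hr


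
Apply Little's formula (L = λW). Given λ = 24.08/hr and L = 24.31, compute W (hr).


W = L/λ = 24.31/24.08 = 1.0096 hr

Final: 1.0096 hr


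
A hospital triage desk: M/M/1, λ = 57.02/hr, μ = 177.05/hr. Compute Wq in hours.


ρ = 57.02/177.05 = 0.3221
Wq = ρ/(μ−λ) = 0.3221/(177.05 − 57.02) = 0.3221/120.03 = 0.002683 hr

Final: 0.002683 hr


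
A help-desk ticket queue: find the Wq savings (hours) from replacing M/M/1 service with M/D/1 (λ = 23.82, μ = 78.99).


ρ = 23.82/78.99 = 0.3016
Wq(M/M/1) = ρ/(μ−λ) = 0.3016/55.17 = 0.005466 hr
Wq(M/D/1) = ρ/(2(μ−λ)) = 0.002733 hr
Savings = 0.005466 − 0.002733 = 0.002733 hr

Final: 0.002733 hr


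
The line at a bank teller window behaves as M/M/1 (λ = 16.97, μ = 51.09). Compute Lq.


ρ = 16.97/51.09 = 0.3322
Lq = ρ²/(1−ρ) = 0.1103/0.6678 = 0.1652

Final: 0.1652


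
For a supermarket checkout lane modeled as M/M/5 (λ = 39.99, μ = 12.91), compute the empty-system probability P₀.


a = λ/μ = 39.99/12.91 = 3.0976; ρ = a/c = 0.6195
Σ_{k=0}^{4} a^k/k! (terms k=0..4) = 1.00000 + 3.09760 + 4.79756 + 4.95364 + 3.83610 = 17.68489
Tail: a^5/(5!(1−ρ)) = 285.18443/(120·0.3805) = 6.24615
P₀ = 1/(17.68489 + 6.24615) = 1/23.93104 = 0.041787

Final: 0.041787


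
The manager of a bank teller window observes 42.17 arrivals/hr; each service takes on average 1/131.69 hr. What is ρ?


ρ = λ/μ = 42.17/131.69 = 0.3202

Final: 0.3202


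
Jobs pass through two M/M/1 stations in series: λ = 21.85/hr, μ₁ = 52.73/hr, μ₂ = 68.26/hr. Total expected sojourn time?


Each node sees arrival rate λ = 21.85/hr (tandem ⇒ throughput preserved).
W₁ = 1/(μ₁−λ) = 1/(52.73−21.85) = 0.03238 hr
W₂ = 1/(μ₂−λ) = 1/(68.26−21.85) = 0.02155 hr
W_total = W₁ + W₂ = 0.03238 + 0.02155 = 0.05393 hr

Final: 0.05393 hr


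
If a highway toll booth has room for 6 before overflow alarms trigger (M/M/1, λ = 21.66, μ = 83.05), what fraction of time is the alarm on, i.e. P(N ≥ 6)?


ρ = 21.66/83.05 = 0.2608
P(N ≥ n) = ρ^n = 0.2608^6 = 0.0003147

Final: 0.0003147


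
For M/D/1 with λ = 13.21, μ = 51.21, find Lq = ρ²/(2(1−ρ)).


ρ = 13.21/51.21 = 0.2580
M/D/1: Lq = ρ²/(2(1−ρ)) = 0.06654/(2·0.7420) = 0.04484

Final: 0.04484


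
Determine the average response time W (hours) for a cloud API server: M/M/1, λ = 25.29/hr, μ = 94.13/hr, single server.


W = 1/(μ−λ) = 1/(94.13 − 25.29) = 1/68.84 = 0.01453 hr

Final: 0.01453 hr


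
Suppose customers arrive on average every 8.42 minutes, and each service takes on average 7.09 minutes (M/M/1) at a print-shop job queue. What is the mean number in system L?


λ = 60/8.42 = 7.1259 /hr
μ = 60/7.09 = 8.4626 /hr
ρ = λ/μ = 7.1259/8.4626 = 0.8420
L = ρ/(1−ρ) = 0.8420/0.1580 = 5.3308

Final: 5.3308


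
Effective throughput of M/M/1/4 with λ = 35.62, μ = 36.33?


ρ = 0.9805; P_K = (1−ρ)ρ^4/(1−ρ^5) = 0.192184
λ_eff = λ(1 − P_K) = 35.62·(1 − 0.192184) = 35.62·0.807816 = 28.7744 /hr

Final: 28.7744 /hr


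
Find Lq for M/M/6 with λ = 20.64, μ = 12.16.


a = λ/μ = 1.6974; ρ = a/6 = 0.2829
P₀ = 0.183066
Lq = P₀·a^c·ρ / (c!·(1−ρ)²) = 0.183066·23.91425·0.2829/(720·0.51424)
= 0.003345

Final: 0.003345


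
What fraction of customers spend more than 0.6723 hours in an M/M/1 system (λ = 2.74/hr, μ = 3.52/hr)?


W ~ Exponential(μ−λ) for M/M/1.
μ − λ = 3.52 − 2.74 = 0.7800
P(W > t) = e^{−(μ−λ)t} = e^{−0.5244} = 0.591914

Final: 0.591914


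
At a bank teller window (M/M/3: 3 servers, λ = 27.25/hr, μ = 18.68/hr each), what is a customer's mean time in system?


a = 1.4588; ρ = 0.4863; P₀ = 0.220755
Lq = P₀·a^c·ρ/(c!(1−ρ)²) = 0.21043
Wq = Lq/λ = 0.21043/27.25 = 0.007722 hr
W = Wq + 1/μ = 0.007722 + 0.05353 = 0.06126 hr

Final: 0.06126 hr


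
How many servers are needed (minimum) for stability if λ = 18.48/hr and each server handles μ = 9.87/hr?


Stability requires cμ > λ ⇔ c > λ/μ.
λ/μ = 18.48/9.87 = 1.8723
Minimum integer c = ⌊1.8723⌋ + 1 = 2
Check: 2·9.87 = 19.74 > 18.48, while 1·9.87 = 9.87 ≤ 18.48

Final: 2 servers


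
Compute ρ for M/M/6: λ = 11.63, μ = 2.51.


ρ = λ/(cμ) = 11.63/(6·2.51) = 11.63/15.06 = 0.7722

Final: 0.7722


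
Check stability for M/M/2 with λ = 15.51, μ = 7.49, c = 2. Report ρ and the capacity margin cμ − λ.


Total capacity cμ = 2·7.49 = 14.98/hr
ρ = λ/(cμ) = 15.51/14.98 = 1.0354
Stable ⇔ ρ < 1: NO
Spare capacity = cμ − λ = 14.98 − 15.51 = -0.53/hr

Final: ρ = 1.0354; unstable; margin = -0.53/hr


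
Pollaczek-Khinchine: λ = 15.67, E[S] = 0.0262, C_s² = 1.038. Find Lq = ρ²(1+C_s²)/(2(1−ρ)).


ρ = λ·E[S] = 15.67·0.0262 = 0.4106
Lq = ρ²(1+C_s²)/(2(1−ρ)) = 0.1686·(1+1.038)/(2·0.5894)
= 0.1686·2.0380/1.1789 = 0.29139

Final: 0.29139


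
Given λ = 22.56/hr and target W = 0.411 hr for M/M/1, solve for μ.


W = 1/(μ−λ) ⇒ μ − λ = 1/W = 1/0.411 = 2.4331
μ = λ + 1/W = 22.56 + 2.4331 = 24.9931 per hr

Final: 24.9931 /hr


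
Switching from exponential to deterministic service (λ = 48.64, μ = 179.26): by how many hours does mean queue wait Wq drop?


ρ = 48.64/179.26 = 0.2713
Wq(M/M/1) = ρ/(μ−λ) = 0.2713/130.62 = 0.002077 hr
Wq(M/D/1) = ρ/(2(μ−λ)) = 0.001039 hr
Savings = 0.002077 − 0.001039 = 0.001039 hr

Final: 0.001039 hr


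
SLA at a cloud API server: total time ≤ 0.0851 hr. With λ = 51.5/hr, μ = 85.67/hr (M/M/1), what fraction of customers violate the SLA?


W ~ Exponential(μ−λ) for M/M/1.
μ − λ = 85.67 − 51.5 = 34.1700
P(W > t) = e^{−(μ−λ)t} = e^{−2.9079} = 0.054592

Final: 0.054592


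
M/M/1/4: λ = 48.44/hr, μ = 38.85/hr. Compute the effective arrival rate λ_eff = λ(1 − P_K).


ρ = 1.2468; P_K = (1−ρ)ρ^4/(1−ρ^5) = 0.296304
λ_eff = λ(1 − P_K) = 48.44·(1 − 0.296304) = 48.44·0.703696 = 34.0871 /hr

Final: 34.0871 /hr


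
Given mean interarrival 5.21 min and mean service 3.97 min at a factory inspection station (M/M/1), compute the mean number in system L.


λ = 60/5.21 = 11.5163 /hr
μ = 60/3.97 = 15.1134 /hr
ρ = λ/μ = 11.5163/15.1134 = 0.7620
L = ρ/(1−ρ) = 0.7620/0.2380 = 3.2016

Final: 3.2016


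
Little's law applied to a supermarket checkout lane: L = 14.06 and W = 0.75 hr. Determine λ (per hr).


λ = L/W = 14.06/0.75 = 18.7467 /hr

Final: 18.7467 /hr


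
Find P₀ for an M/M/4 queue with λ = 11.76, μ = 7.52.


a = λ/μ = 11.76/7.52 = 1.5638; ρ = a/c = 0.3910
Σ_{k=0}^{3} a^k/k! (terms k=0..3) = 1.00000 + 1.56383 + 1.22278 + 0.63741 = 4.42402
Tail: a^4/(4!(1−ρ)) = 5.98078/(24·0.6090) = 0.40917
P₀ = 1/(4.42402 + 0.40917) = 1/4.83318 = 0.206903

Final: 0.206903


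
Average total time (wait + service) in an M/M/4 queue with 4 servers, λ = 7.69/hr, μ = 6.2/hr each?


a = 1.2403; ρ = 0.3101; P₀ = 0.288145
Lq = P₀·a^c·ρ/(c!(1−ρ)²) = 0.01851
Wq = Lq/λ = 0.01851/7.69 = 0.002407 hr
W = Wq + 1/μ = 0.002407 + 0.16129 = 0.16370 hr

Final: 0.16370 hr


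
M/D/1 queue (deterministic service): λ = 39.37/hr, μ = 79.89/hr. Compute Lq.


ρ = 39.37/79.89 = 0.4928
M/D/1: Lq = ρ²/(2(1−ρ)) = 0.2429/(2·0.5072) = 0.23941

Final: 0.23941


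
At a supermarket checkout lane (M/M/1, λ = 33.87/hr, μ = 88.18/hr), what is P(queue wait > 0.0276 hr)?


ρ = 33.87/88.18 = 0.3841
P(Wq > t) = ρ·e^{−(μ−λ)t} = 0.3841·e^{−1.4990}
= 0.3841·0.223363 = 0.085794

Final: 0.085794


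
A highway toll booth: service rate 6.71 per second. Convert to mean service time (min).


Mean service time = 1/μ = 1/6.71 second = 0.14903 second
In minutes: 0.14903 × 0.0166667 = 0.002484 min

Final: 0.002484 min


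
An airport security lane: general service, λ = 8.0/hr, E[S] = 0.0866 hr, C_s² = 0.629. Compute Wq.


ρ = λ·E[S] = 8.0·0.0866 = 0.6928
E[S²] = E[S]²(1+C_s²) = 0.0866²·(1+0.629) = 0.012217
Wq = λ·E[S²]/(2(1−ρ)) = 8.0·0.012217/(2·0.3072) = 0.15907 hr

Final: 0.15907 hr


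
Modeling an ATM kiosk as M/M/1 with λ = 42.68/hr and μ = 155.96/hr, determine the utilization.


ρ = λ/μ = 42.68/155.96 = 0.2737

Final: 0.2737


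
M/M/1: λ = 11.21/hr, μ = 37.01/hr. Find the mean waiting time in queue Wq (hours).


ρ = 11.21/37.01 = 0.3029
Wq = ρ/(μ−λ) = 0.3029/(37.01 − 11.21) = 0.3029/25.80 = 0.01174 hr

Final: 0.01174 hr


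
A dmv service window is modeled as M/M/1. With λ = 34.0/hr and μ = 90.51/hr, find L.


ρ = λ/μ = 34.0/90.51 = 0.3756
L = ρ/(1−ρ) = 0.3756/(1 − 0.3756) = 0.3756/0.6244 = 0.6017

Final: 0.6017


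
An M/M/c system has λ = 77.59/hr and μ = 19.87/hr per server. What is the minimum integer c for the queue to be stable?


Stability requires cμ > λ ⇔ c > λ/μ.
λ/μ = 77.59/19.87 = 3.9049
Minimum integer c = ⌊3.9049⌋ + 1 = 4
Check: 4·19.87 = 79.48 > 77.59, while 3·19.87 = 59.61 ≤ 77.59

Final: 4 servers


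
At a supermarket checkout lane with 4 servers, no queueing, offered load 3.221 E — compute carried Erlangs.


B(4,3.221) = 0.230433 (Erlang-B)
Carried load = a(1 − B) = 3.221·(1 − 0.230433) = 3.221·0.769567 = 2.4788 E

Final: 2.4788 Erlangs


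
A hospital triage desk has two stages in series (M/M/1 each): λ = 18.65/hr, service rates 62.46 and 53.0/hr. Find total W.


Each node sees arrival rate λ = 18.65/hr (tandem ⇒ throughput preserved).
W₁ = 1/(μ₁−λ) = 1/(62.46−18.65) = 0.02283 hr
W₂ = 1/(μ₂−λ) = 1/(53.0−18.65) = 0.02911 hr
W_total = W₁ + W₂ = 0.02283 + 0.02911 = 0.05194 hr

Final: 0.05194 hr


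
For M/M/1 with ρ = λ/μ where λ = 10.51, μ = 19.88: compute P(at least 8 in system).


ρ = 10.51/19.88 = 0.5287
P(N ≥ n) = ρ^n = 0.5287^8 = 0.006102

Final: 0.006102


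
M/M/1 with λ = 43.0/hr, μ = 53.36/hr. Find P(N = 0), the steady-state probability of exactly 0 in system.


ρ = 43.0/53.36 = 0.8058
P_n = (1−ρ)·ρ^n = (1 − 0.8058)·0.8058^0 = 0.1942·1.000000 = 0.194153

Final: 0.194153


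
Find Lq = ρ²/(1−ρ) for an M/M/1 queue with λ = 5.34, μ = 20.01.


ρ = 5.34/20.01 = 0.2669
Lq = ρ²/(1−ρ) = 0.07122/0.7331 = 0.09714

Final: 0.09714


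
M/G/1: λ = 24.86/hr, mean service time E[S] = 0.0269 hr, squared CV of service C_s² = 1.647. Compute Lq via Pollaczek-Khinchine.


ρ = λ·E[S] = 24.86·0.0269 = 0.6687
Lq = ρ²(1+C_s²)/(2(1−ρ)) = 0.4472·(1+1.647)/(2·0.3313)
= 0.4472·2.6470/0.6625 = 1.78671

Final: 1.78671


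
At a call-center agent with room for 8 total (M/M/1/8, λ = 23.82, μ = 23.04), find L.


ρ = 23.82/23.04 = 1.0339
L = ρ[1 − (K+1)ρ^K + Kρ^(K+1)] / [(1−ρ)(1−ρ^(K+1))]
Numerator: 1.0339·(1 − 9·1.305192 + 8·1.349378) = 0.049933
Denominator: (-0.03385)·(-0.349378) = 0.011828
L = 0.049933/0.011828 = 4.2216

Final: 4.2216


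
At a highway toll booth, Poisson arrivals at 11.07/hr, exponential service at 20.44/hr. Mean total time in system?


W = 1/(μ−λ) = 1/(20.44 − 11.07) = 1/9.37 = 0.1067 hr

Final: 0.1067 hr


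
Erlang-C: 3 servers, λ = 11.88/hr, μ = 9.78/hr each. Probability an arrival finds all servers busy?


a = λ/μ = 1.2147; ρ = a/3 = 0.4049
P₀ = 0.289478 (from M/M/c formula)
C(c,a) = [a^c/(c!(1−ρ))]·P₀ = [1.79239/(6·0.5951)]·0.289478
= 0.50199·0.289478 = 0.145316

Final: 0.145316


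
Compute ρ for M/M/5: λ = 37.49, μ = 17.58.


ρ = λ/(cμ) = 37.49/(5·17.58) = 37.49/87.90 = 0.4265

Final: 0.4265


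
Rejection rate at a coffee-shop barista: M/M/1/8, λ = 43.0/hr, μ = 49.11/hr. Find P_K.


ρ = λ/μ = 43.0/49.11 = 0.8756
P_K = (1−ρ)ρ^K/(1−ρ^(K+1)) = (0.1244·0.345452)/(1 − 0.302473)
= 0.042979/0.697527 = 0.061617

Final: 0.061617


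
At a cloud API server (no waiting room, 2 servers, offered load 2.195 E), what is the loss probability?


B(c,a) = (a^c/c!) / Σ_{k=0}^{c} a^k/k!
a^2/2! = 2.409012
Σ terms (k=0..2): 1.00000 + 2.19500 + 2.40901 = 5.604012
B = 2.409012/5.604012 = 0.429873

Final: 0.429873


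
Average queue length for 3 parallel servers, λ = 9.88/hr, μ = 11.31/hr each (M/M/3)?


a = λ/μ = 0.8736; ρ = a/3 = 0.2912
P₀ = 0.414617
Lq = P₀·a^c·ρ / (c!·(1−ρ)²) = 0.414617·0.66663·0.2912/(6·0.50241)
= 0.02670

Final: 0.02670


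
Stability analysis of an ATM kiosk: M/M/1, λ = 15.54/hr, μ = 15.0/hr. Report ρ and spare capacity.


Total capacity cμ = 1·15.0 = 15.00/hr
ρ = λ/(cμ) = 15.54/15.00 = 1.0360
Stable ⇔ ρ < 1: NO
Spare capacity = cμ − λ = 15.00 − 15.54 = -0.54/hr

Final: ρ = 1.0360; unstable; margin = -0.54/hr


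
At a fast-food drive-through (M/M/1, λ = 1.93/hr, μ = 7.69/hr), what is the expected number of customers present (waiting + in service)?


ρ = λ/μ = 1.93/7.69 = 0.2510
L = ρ/(1−ρ) = 0.2510/(1 − 0.2510) = 0.2510/0.7490 = 0.3351

Final: 0.3351


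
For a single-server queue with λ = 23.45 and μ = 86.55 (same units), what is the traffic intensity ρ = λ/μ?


ρ = λ/μ = 23.45/86.55 = 0.2709

Final: 0.2709


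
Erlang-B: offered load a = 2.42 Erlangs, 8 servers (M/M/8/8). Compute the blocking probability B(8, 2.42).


B(c,a) = (a^c/c!) / Σ_{k=0}^{c} a^k/k!
a^8/8! = 0.029174
Σ terms (k=0..8): 1.00000 + 2.42000 + 2.92820 + 2.36208 + 1.42906 + 0.69166 + 0.27897 + 0.09644 + 0.02917 = 11.235595
B = 0.029174/11.235595 = 0.002597

Final: 0.002597


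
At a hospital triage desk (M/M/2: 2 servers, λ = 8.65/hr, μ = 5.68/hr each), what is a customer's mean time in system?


a = 1.5229; ρ = 0.7614; P₀ = 0.135432
Lq = P₀·a^c·ρ/(c!(1−ρ)²) = 2.10128
Wq = Lq/λ = 2.10128/8.65 = 0.24292 hr
W = Wq + 1/μ = 0.24292 + 0.17606 = 0.41898 hr

Final: 0.41898 hr


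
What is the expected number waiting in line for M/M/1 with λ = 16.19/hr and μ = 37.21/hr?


ρ = 16.19/37.21 = 0.4351
Lq = ρ²/(1−ρ) = 0.1893/0.5649 = 0.3351

Final: 0.3351


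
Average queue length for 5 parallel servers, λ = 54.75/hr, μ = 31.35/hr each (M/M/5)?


a = λ/μ = 1.7464; ρ = a/5 = 0.3493
P₀ = 0.173769
Lq = P₀·a^c·ρ / (c!·(1−ρ)²) = 0.173769·16.24549·0.3493/(120·0.42343)
= 0.01941

Final: 0.01941


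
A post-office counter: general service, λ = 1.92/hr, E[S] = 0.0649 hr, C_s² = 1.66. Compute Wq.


ρ = λ·E[S] = 1.92·0.0649 = 0.1246
E[S²] = E[S]²(1+C_s²) = 0.0649²·(1+1.66) = 0.011204
Wq = λ·E[S²]/(2(1−ρ)) = 1.92·0.011204/(2·0.8754) = 0.01229 hr

Final: 0.01229 hr


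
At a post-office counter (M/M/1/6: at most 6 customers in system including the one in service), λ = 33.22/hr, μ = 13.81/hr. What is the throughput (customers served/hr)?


ρ = 2.4055; P_K = (1−ρ)ρ^6/(1−ρ^7) = 0.585543
λ_eff = λ(1 − P_K) = 33.22·(1 − 0.585543) = 33.22·0.414457 = 13.7683 /hr

Final: 13.7683 /hr


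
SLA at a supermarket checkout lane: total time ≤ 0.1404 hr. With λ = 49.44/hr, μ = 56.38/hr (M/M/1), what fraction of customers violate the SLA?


W ~ Exponential(μ−λ) for M/M/1.
μ − λ = 56.38 − 49.44 = 6.9400
P(W > t) = e^{−(μ−λ)t} = e^{−0.9744} = 0.377428

Final: 0.377428


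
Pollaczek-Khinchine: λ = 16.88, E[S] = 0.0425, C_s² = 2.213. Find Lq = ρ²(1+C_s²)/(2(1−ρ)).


ρ = λ·E[S] = 16.88·0.0425 = 0.7174
Lq = ρ²(1+C_s²)/(2(1−ρ)) = 0.5147·(1+2.213)/(2·0.2826)
= 0.5147·3.2130/0.5652 = 2.92571

Final: 2.92571


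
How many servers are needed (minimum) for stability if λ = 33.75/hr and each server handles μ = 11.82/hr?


Stability requires cμ > λ ⇔ c > λ/μ.
λ/μ = 33.75/11.82 = 2.8553
Minimum integer c = ⌊2.8553⌋ + 1 = 3
Check: 3·11.82 = 35.46 > 33.75, while 2·11.82 = 23.64 ≤ 33.75

Final: 3 servers


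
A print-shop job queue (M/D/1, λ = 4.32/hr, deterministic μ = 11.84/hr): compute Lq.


ρ = 4.32/11.84 = 0.3649
M/D/1: Lq = ρ²/(2(1−ρ)) = 0.1331/(2·0.6351) = 0.10480

Final: 0.10480


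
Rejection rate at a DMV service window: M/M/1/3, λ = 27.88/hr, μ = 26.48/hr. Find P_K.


ρ = λ/μ = 27.88/26.48 = 1.0529
P_K = (1−ρ)ρ^K/(1−ρ^(K+1)) = (-0.05287·1.167144)/(1 − 1.228851)
= -0.061707/-0.228851 = 0.269639

Final: 0.269639


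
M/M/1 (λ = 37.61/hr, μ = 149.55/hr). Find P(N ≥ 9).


ρ = 37.61/149.55 = 0.2515
P(N ≥ n) = ρ^n = 0.2515^9 = 0.000004024

Final: 0.000004024


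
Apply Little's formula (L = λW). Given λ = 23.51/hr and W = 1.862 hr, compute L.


L = λW = 23.51·1.862 = 43.7756

Final: 43.7756


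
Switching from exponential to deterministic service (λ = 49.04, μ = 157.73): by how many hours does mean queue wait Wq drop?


ρ = 49.04/157.73 = 0.3109
Wq(M/M/1) = ρ/(μ−λ) = 0.3109/108.69 = 0.002861 hr
Wq(M/D/1) = ρ/(2(μ−λ)) = 0.001430 hr
Savings = 0.002861 − 0.001430 = 0.001430 hr

Final: 0.001430 hr


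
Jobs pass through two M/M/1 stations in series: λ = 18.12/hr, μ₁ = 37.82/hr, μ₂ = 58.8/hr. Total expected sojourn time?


Each node sees arrival rate λ = 18.12/hr (tandem ⇒ throughput preserved).
W₁ = 1/(μ₁−λ) = 1/(37.82−18.12) = 0.05076 hr
W₂ = 1/(μ₂−λ) = 1/(58.8−18.12) = 0.02458 hr
W_total = W₁ + W₂ = 0.05076 + 0.02458 = 0.07534 hr

Final: 0.07534 hr


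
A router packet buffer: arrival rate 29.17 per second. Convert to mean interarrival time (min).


Mean interarrival time = 1/λ = 1/29.17 second = 0.03428 second
In minutes: 0.03428 × 0.0166667 = 0.0005714 min

Final: 0.0005714 min


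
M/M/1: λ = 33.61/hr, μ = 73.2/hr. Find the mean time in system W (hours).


W = 1/(μ−λ) = 1/(73.2 − 33.61) = 1/39.59 = 0.02526 hr

Final: 0.02526 hr


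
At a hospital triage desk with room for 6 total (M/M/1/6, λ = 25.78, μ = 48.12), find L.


ρ = 25.78/48.12 = 0.5357
L = ρ[1 − (K+1)ρ^K + Kρ^(K+1)] / [(1−ρ)(1−ρ^(K+1))]
Numerator: 0.5357·(1 − 7·0.023645 + 6·0.012668) = 0.487790
Denominator: (0.4643)·(0.987332) = 0.458375
L = 0.487790/0.458375 = 1.0642

Final: 1.0642


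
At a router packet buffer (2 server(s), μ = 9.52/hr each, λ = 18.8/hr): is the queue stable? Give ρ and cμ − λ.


Total capacity cμ = 2·9.52 = 19.04/hr
ρ = λ/(cμ) = 18.8/19.04 = 0.9874
Stable ⇔ ρ < 1: YES
Spare capacity = cμ − λ = 19.04 − 18.8 = 0.24/hr

Final: ρ = 0.9874; stable; margin = 0.24/hr


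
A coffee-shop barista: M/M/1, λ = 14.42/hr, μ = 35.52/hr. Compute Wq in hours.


ρ = 14.42/35.52 = 0.4060
Wq = ρ/(μ−λ) = 0.4060/(35.52 − 14.42) = 0.4060/21.10 = 0.01924 hr

Final: 0.01924 hr


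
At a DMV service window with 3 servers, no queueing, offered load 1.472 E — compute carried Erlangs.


B(3,1.472) = 0.130068 (Erlang-B)
Carried load = a(1 − B) = 1.472·(1 − 0.130068) = 1.472·0.869932 = 1.2805 E

Final: 1.2805 Erlangs


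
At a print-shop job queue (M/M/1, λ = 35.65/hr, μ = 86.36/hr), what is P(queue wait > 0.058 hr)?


ρ = 35.65/86.36 = 0.4128
P(Wq > t) = ρ·e^{−(μ−λ)t} = 0.4128·e^{−2.9412}
= 0.4128·0.052803 = 0.021798

Final: 0.021798


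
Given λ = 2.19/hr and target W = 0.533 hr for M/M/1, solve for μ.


W = 1/(μ−λ) ⇒ μ − λ = 1/W = 1/0.533 = 1.8762
μ = λ + 1/W = 2.19 + 1.8762 = 4.0662 per hr

Final: 4.0662 /hr


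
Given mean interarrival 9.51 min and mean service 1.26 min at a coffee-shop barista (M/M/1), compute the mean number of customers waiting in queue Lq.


λ = 60/9.51 = 6.3091 /hr
μ = 60/1.26 = 47.6190 /hr
ρ = λ/μ = 6.3091/47.6190 = 0.1325
Lq = ρ²/(1−ρ) = 0.01755/0.8675 = 0.02024

Final: 0.02024


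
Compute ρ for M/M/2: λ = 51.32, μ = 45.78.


ρ = λ/(cμ) = 51.32/(2·45.78) = 51.32/91.56 = 0.5605

Final: 0.5605


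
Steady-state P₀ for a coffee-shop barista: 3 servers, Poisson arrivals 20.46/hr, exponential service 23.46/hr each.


a = λ/μ = 20.46/23.46 = 0.8721; ρ = a/c = 0.2907
Σ_{k=0}^{2} a^k/k! (terms k=0..2) = 1.00000 + 0.87212 + 0.38030 = 2.25242
Tail: a^3/(3!(1−ρ)) = 0.66333/(6·0.7093) = 0.15587
P₀ = 1/(2.25242 + 0.15587) = 1/2.40829 = 0.415232

Final: 0.415232


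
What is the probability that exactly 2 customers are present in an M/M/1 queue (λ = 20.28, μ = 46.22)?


ρ = 20.28/46.22 = 0.4388
P_n = (1−ρ)·ρ^n = (1 − 0.4388)·0.4388^2 = 0.5612·0.192520 = 0.108048

Final: 0.108048


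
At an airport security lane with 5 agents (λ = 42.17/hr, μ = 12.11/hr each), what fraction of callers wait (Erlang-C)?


a = λ/μ = 3.4822; ρ = a/5 = 0.6964
P₀ = 0.026479 (from M/M/c formula)
C(c,a) = [a^c/(c!(1−ρ))]·P₀ = [512.03222/(120·0.3036)]·0.026479
= 14.05674·0.026479 = 0.372203

Final: 0.372203


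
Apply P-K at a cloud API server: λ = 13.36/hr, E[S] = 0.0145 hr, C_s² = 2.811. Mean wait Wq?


ρ = λ·E[S] = 13.36·0.0145 = 0.1937
E[S²] = E[S]²(1+C_s²) = 0.0145²·(1+2.811) = 0.0008013
Wq = λ·E[S²]/(2(1−ρ)) = 13.36·0.0008013/(2·0.8063) = 0.006638 hr

Final: 0.006638 hr


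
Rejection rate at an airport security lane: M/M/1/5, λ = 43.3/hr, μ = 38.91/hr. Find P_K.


ρ = λ/μ = 43.3/38.91 = 1.1128
P_K = (1−ρ)ρ^K/(1−ρ^(K+1)) = (-0.1128·1.706606)/(1 − 1.899153)
= -0.192547/-0.899153 = 0.214143

Final: 0.214143


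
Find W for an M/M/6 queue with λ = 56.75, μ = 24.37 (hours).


a = 2.3287; ρ = 0.3881; P₀ = 0.097063
Lq = P₀·a^c·ρ/(c!(1−ρ)²) = 0.02228
Wq = Lq/λ = 0.02228/56.75 = 0.0003927 hr
W = Wq + 1/μ = 0.0003927 + 0.04103 = 0.04143 hr

Final: 0.04143 hr


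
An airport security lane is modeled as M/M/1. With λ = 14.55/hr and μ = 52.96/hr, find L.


ρ = λ/μ = 14.55/52.96 = 0.2747
L = ρ/(1−ρ) = 0.2747/(1 − 0.2747) = 0.2747/0.7253 = 0.3788

Final: 0.3788


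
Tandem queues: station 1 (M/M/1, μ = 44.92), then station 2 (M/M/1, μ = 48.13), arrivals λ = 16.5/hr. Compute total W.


Each node sees arrival rate λ = 16.5/hr (tandem ⇒ throughput preserved).
W₁ = 1/(μ₁−λ) = 1/(44.92−16.5) = 0.03519 hr
W₂ = 1/(μ₂−λ) = 1/(48.13−16.5) = 0.03162 hr
W_total = W₁ + W₂ = 0.03519 + 0.03162 = 0.06680 hr

Final: 0.06680 hr


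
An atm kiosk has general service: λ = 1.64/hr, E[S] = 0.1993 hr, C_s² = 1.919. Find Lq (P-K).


ρ = λ·E[S] = 1.64·0.1993 = 0.3269
Lq = ρ²(1+C_s²)/(2(1−ρ)) = 0.1068·(1+1.919)/(2·0.6731)
= 0.1068·2.9190/1.3463 = 0.23163

Final: 0.23163


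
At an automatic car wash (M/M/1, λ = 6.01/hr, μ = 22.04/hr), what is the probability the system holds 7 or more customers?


ρ = 6.01/22.04 = 0.2727
P(N ≥ n) = ρ^n = 0.2727^7 = 0.0001121

Final: 0.0001121


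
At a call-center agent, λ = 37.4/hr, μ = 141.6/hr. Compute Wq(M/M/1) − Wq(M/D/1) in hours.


ρ = 37.4/141.6 = 0.2641
Wq(M/M/1) = ρ/(μ−λ) = 0.2641/104.20 = 0.002535 hr
Wq(M/D/1) = ρ/(2(μ−λ)) = 0.001267 hr
Savings = 0.002535 − 0.001267 = 0.001267 hr

Final: 0.001267 hr


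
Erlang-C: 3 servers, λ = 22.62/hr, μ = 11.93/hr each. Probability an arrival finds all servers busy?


a = λ/μ = 1.8961; ρ = a/3 = 0.6320
P₀ = 0.128520 (from M/M/c formula)
C(c,a) = [a^c/(c!(1−ρ))]·P₀ = [6.81642/(6·0.3680)]·0.128520
= 3.08732·0.128520 = 0.396781

Final: 0.396781


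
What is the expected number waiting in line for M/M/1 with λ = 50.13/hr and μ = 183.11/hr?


ρ = 50.13/183.11 = 0.2738
Lq = ρ²/(1−ρ) = 0.07495/0.7262 = 0.1032

Final: 0.1032


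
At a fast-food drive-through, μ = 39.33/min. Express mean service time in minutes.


Mean service time = 1/μ = 1/39.33 minute = 0.02543 minute
In minutes: 0.02543 × 1 = 0.02543 min

Final: 0.02543 min


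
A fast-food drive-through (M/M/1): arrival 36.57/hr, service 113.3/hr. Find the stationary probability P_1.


ρ = 36.57/113.3 = 0.3228
P_n = (1−ρ)·ρ^n = (1 − 0.3228)·0.3228^1 = 0.6772·0.322771 = 0.218590

Final: 0.218590


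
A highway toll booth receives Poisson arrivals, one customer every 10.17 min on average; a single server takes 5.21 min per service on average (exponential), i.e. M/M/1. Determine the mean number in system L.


λ = 60/10.17 = 5.8997 /hr
μ = 60/5.21 = 11.5163 /hr
ρ = λ/μ = 5.8997/11.5163 = 0.5123
L = ρ/(1−ρ) = 0.5123/0.4877 = 1.0504

Final: 1.0504


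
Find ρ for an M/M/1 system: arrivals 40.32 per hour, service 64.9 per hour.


ρ = λ/μ = 40.32/64.9 = 0.6213

Final: 0.6213


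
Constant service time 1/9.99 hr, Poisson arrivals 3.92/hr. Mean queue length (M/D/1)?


ρ = 3.92/9.99 = 0.3924
M/D/1: Lq = ρ²/(2(1−ρ)) = 0.1540/(2·0.6076) = 0.12670

Final: 0.12670


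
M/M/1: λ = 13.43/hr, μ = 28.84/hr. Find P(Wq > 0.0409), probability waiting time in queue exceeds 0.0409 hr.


ρ = 13.43/28.84 = 0.4657
P(Wq > t) = ρ·e^{−(μ−λ)t} = 0.4657·e^{−0.6303}
= 0.4657·0.532449 = 0.247947

Final: 0.247947


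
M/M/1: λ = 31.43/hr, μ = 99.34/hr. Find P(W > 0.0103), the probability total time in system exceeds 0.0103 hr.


W ~ Exponential(μ−λ) for M/M/1.
μ − λ = 99.34 − 31.43 = 67.9100
P(W > t) = e^{−(μ−λ)t} = e^{−0.6995} = 0.496847

Final: 0.496847


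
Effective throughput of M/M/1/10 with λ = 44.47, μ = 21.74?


ρ = 2.0455; P_K = (1−ρ)ρ^10/(1−ρ^11) = 0.511326
λ_eff = λ(1 − P_K) = 44.47·(1 − 0.511326) = 44.47·0.488674 = 21.7313 /hr

Final: 21.7313 /hr


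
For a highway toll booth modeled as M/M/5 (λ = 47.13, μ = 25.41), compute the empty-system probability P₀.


a = λ/μ = 47.13/25.41 = 1.8548; ρ = a/c = 0.3710
Σ_{k=0}^{4} a^k/k! (terms k=0..4) = 1.00000 + 1.85478 + 1.72011 + 1.06347 + 0.49313 = 6.13149
Tail: a^5/(5!(1−ρ)) = 21.95148/(120·0.6290) = 0.29080
P₀ = 1/(6.13149 + 0.29080) = 1/6.42230 = 0.155708

Final: 0.155708


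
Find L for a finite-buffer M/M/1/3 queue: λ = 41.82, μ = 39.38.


ρ = 41.82/39.38 = 1.0620
L = ρ[1 − (K+1)ρ^K + Kρ^(K+1)] / [(1−ρ)(1−ρ^(K+1))]
Numerator: 1.0620·(1 − 4·1.197636 + 3·1.271842) = 0.026530
Denominator: (-0.06196)·(-0.271842) = 0.016843
L = 0.026530/0.016843 = 1.5751

Final: 1.5751


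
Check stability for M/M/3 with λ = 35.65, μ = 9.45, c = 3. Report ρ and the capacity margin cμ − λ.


Total capacity cμ = 3·9.45 = 28.35/hr
ρ = λ/(cμ) = 35.65/28.35 = 1.2575
Stable ⇔ ρ < 1: NO
Spare capacity = cμ − λ = 28.35 − 35.65 = -7.30/hr

Final: ρ = 1.2575; unstable; margin = -7.30/hr


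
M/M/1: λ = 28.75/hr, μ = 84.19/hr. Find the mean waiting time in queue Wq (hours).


ρ = 28.75/84.19 = 0.3415
Wq = ρ/(μ−λ) = 0.3415/(84.19 − 28.75) = 0.3415/55.44 = 0.006160 hr

Final: 0.006160 hr


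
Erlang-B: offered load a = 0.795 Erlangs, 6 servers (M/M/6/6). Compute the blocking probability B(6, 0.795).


B(c,a) = (a^c/c!) / Σ_{k=0}^{c} a^k/k!
a^6/6! = 0.0003506
Σ terms (k=0..6): 1.00000 + 0.79500 + 0.31601 + 0.08374 + 0.01664 + 0.002646 + 0.0003506 = 2.214397
B = 0.0003506/2.214397 = 0.0001583

Final: 0.0001583


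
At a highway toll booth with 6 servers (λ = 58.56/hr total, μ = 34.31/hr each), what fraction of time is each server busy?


ρ = λ/(cμ) = 58.56/(6·34.31) = 58.56/205.86 = 0.2845

Final: 0.2845


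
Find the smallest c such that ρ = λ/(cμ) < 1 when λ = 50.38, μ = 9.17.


Stability requires cμ > λ ⇔ c > λ/μ.
λ/μ = 50.38/9.17 = 5.4940
Minimum integer c = ⌊5.4940⌋ + 1 = 6
Check: 6·9.17 = 55.02 > 50.38, while 5·9.17 = 45.85 ≤ 50.38

Final: 6 servers


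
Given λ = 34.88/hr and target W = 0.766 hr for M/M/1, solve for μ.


W = 1/(μ−λ) ⇒ μ − λ = 1/W = 1/0.766 = 1.3055
μ = λ + 1/W = 34.88 + 1.3055 = 36.1855 per hr

Final: 36.1855 /hr


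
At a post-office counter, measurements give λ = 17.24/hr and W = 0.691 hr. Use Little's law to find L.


L = λW = 17.24·0.691 = 11.9128

Final: 11.9128


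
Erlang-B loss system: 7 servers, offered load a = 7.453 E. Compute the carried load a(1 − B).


B(7,7.453) = 0.276414 (Erlang-B)
Carried load = a(1 − B) = 7.453·(1 − 0.276414) = 7.453·0.723586 = 5.3929 E

Final: 5.3929 Erlangs


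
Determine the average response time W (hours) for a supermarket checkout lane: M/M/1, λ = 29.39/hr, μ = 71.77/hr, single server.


W = 1/(μ−λ) = 1/(71.77 − 29.39) = 1/42.38 = 0.02360 hr

Final: 0.02360 hr


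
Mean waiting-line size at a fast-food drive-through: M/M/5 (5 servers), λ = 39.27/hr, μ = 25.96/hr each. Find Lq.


a = λ/μ = 1.5127; ρ = a/5 = 0.3025
P₀ = 0.219944
Lq = P₀·a^c·ρ / (c!·(1−ρ)²) = 0.219944·7.92102·0.3025/(120·0.48645)
= 0.009029

Final: 0.009029


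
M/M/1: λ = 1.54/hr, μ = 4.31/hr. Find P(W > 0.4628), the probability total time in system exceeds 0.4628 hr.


W ~ Exponential(μ−λ) for M/M/1.
μ − λ = 4.31 − 1.54 = 2.7700
P(W > t) = e^{−(μ−λ)t} = e^{−1.2820} = 0.277494

Final: 0.277494


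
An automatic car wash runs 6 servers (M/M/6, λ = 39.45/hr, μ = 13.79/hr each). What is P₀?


a = λ/μ = 39.45/13.79 = 2.8608; ρ = a/c = 0.4768
Σ_{k=0}^{5} a^k/k! (terms k=0..5) = 1.00000 + 2.86077 + 4.09200 + 3.90209 + 2.79074 + 1.59673 = 16.24233
Tail: a^6/(6!(1−ρ)) = 548.14625/(720·0.5232) = 1.45510
P₀ = 1/(16.24233 + 1.45510) = 1/17.69743 = 0.056505

Final: 0.056505


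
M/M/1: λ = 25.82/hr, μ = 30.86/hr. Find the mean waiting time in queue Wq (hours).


ρ = 25.82/30.86 = 0.8367
Wq = ρ/(μ−λ) = 0.8367/(30.86 − 25.82) = 0.8367/5.04 = 0.1660 hr

Final: 0.1660 hr


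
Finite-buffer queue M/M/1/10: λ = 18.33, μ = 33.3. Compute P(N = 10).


ρ = λ/μ = 18.33/33.3 = 0.5505
P_K = (1−ρ)ρ^K/(1−ρ^(K+1)) = (0.4495·0.002554)/(1 − 0.001406)
= 0.001148/0.998594 = 0.001150

Final: 0.001150


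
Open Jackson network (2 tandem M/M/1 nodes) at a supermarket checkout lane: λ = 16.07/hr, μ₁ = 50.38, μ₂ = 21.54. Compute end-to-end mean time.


Each node sees arrival rate λ = 16.07/hr (tandem ⇒ throughput preserved).
W₁ = 1/(μ₁−λ) = 1/(50.38−16.07) = 0.02915 hr
W₂ = 1/(μ₂−λ) = 1/(21.54−16.07) = 0.18282 hr
W_total = W₁ + W₂ = 0.02915 + 0.18282 = 0.21196 hr

Final: 0.21196 hr


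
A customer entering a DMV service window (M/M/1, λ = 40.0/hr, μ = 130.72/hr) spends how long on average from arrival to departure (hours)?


W = 1/(μ−λ) = 1/(130.72 − 40.0) = 1/90.72 = 0.01102 hr

Final: 0.01102 hr


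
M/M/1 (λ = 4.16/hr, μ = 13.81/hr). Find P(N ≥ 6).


ρ = 4.16/13.81 = 0.3012
P(N ≥ n) = ρ^n = 0.3012^6 = 0.0007471

Final: 0.0007471


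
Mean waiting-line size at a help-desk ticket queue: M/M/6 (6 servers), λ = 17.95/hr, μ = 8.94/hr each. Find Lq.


a = λ/μ = 2.0078; ρ = a/6 = 0.3346
P₀ = 0.134076
Lq = P₀·a^c·ρ / (c!·(1−ρ)²) = 0.134076·65.51815·0.3346/(720·0.44271)
= 0.009222

Final: 0.009222


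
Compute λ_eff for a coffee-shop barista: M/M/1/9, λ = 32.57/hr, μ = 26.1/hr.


ρ = 1.2479; P_K = (1−ρ)ρ^9/(1−ρ^10) = 0.223001
λ_eff = λ(1 − P_K) = 32.57·(1 − 0.223001) = 32.57·0.776999 = 25.3069 /hr

Final: 25.3069 /hr


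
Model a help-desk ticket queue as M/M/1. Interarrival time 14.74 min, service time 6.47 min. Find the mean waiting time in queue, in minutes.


λ = 60/14.74 = 4.0706 /hr
μ = 60/6.47 = 9.2736 /hr
ρ = λ/μ = 4.0706/9.2736 = 0.4389
Wq = ρ/(μ−λ) = 0.4389/(9.2736−4.0706) = 0.08436 hr
In minutes: 0.08436·60 = 5.062 min

Final: 5.062 min


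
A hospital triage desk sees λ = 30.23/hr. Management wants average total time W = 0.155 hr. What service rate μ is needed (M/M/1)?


W = 1/(μ−λ) ⇒ μ − λ = 1/W = 1/0.155 = 6.4516
μ = λ + 1/W = 30.23 + 6.4516 = 36.6816 per hr

Final: 36.6816 /hr


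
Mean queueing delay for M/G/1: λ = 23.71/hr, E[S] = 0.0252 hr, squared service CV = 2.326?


ρ = λ·E[S] = 23.71·0.0252 = 0.5975
E[S²] = E[S]²(1+C_s²) = 0.0252²·(1+2.326) = 0.002112
Wq = λ·E[S²]/(2(1−ρ)) = 23.71·0.002112/(2·0.4025) = 0.06221 hr

Final: 0.06221 hr


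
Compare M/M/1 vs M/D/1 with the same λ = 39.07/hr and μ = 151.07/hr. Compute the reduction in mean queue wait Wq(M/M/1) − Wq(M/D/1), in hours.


ρ = 39.07/151.07 = 0.2586
Wq(M/M/1) = ρ/(μ−λ) = 0.2586/112.00 = 0.002309 hr
Wq(M/D/1) = ρ/(2(μ−λ)) = 0.001155 hr
Savings = 0.002309 − 0.001155 = 0.001155 hr

Final: 0.001155 hr


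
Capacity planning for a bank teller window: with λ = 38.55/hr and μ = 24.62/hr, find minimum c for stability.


Stability requires cμ > λ ⇔ c > λ/μ.
λ/μ = 38.55/24.62 = 1.5658
Minimum integer c = ⌊1.5658⌋ + 1 = 2
Check: 2·24.62 = 49.24 > 38.55, while 1·24.62 = 24.62 ≤ 38.55

Final: 2 servers


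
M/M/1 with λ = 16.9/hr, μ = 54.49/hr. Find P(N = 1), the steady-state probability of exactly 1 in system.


ρ = 16.9/54.49 = 0.3101
P_n = (1−ρ)·ρ^n = (1 − 0.3101)·0.3101^1 = 0.6899·0.310149 = 0.213956

Final: 0.213956


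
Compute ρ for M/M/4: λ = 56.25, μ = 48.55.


ρ = λ/(cμ) = 56.25/(4·48.55) = 56.25/194.20 = 0.2896

Final: 0.2896


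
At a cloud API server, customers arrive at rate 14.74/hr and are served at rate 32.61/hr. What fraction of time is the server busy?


ρ = λ/μ = 14.74/32.61 = 0.4520

Final: 0.4520


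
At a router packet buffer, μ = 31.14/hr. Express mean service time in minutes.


Mean service time = 1/μ = 1/31.14 hour = 0.03211 hour
In minutes: 0.03211 × 60 = 1.9268 min

Final: 1.9268 min


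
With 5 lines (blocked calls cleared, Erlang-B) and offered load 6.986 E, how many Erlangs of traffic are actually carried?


B(5,6.986) = 0.423892 (Erlang-B)
Carried load = a(1 − B) = 6.986·(1 − 0.423892) = 6.986·0.576108 = 4.0247 E

Final: 4.0247 Erlangs


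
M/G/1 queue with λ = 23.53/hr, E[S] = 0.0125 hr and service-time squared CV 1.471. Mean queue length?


ρ = λ·E[S] = 23.53·0.0125 = 0.2941
Lq = ρ²(1+C_s²)/(2(1−ρ)) = 0.08651·(1+1.471)/(2·0.7059)
= 0.08651·2.4710/1.4118 = 0.15142

Final: 0.15142


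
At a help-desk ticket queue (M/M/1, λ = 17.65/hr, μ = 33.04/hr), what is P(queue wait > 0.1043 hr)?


ρ = 17.65/33.04 = 0.5342
P(Wq > t) = ρ·e^{−(μ−λ)t} = 0.5342·e^{−1.6052}
= 0.5342·0.200854 = 0.107296

Final: 0.107296


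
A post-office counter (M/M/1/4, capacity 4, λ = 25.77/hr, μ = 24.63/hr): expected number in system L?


ρ = 25.77/24.63 = 1.0463
L = ρ[1 − (K+1)ρ^K + Kρ^(K+1)] / [(1−ρ)(1−ρ^(K+1))]
Numerator: 1.0463·(1 − 5·1.198395 + 4·1.253863) = 0.024562
Denominator: (-0.04629)·(-0.253863) = 0.011750
L = 0.024562/0.011750 = 2.0904

Final: 2.0904


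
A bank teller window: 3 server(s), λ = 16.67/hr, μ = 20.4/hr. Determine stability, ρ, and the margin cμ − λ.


Total capacity cμ = 3·20.4 = 61.20/hr
ρ = λ/(cμ) = 16.67/61.20 = 0.2724
Stable ⇔ ρ < 1: YES
Spare capacity = cμ − λ = 61.20 − 16.67 = 44.53/hr

Final: ρ = 0.2724; stable; margin = 44.53/hr


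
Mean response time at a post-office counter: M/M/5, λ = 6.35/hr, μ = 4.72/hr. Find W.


a = 1.3453; ρ = 0.2691; P₀ = 0.260222
Lq = P₀·a^c·ρ/(c!(1−ρ)²) = 0.004813
Wq = Lq/λ = 0.004813/6.35 = 0.0007580 hr
W = Wq + 1/μ = 0.0007580 + 0.21186 = 0.21262 hr

Final: 0.21262 hr


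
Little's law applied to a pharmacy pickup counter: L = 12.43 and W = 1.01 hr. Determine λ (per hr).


λ = L/W = 12.43/1.01 = 12.3069 /hr

Final: 12.3069 /hr


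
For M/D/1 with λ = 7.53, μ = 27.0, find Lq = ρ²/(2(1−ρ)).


ρ = 7.53/27.0 = 0.2789
M/D/1: Lq = ρ²/(2(1−ρ)) = 0.07778/(2·0.7211) = 0.05393

Final: 0.05393


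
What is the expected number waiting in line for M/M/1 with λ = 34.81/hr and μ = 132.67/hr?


ρ = 34.81/132.67 = 0.2624
Lq = ρ²/(1−ρ) = 0.06884/0.7376 = 0.09333

Final: 0.09333


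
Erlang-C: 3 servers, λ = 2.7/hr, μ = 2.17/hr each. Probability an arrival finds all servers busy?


a = λ/μ = 1.2442; ρ = a/3 = 0.4147
P₀ = 0.280359 (from M/M/c formula)
C(c,a) = [a^c/(c!(1−ρ))]·P₀ = [1.92625/(6·0.5853)]·0.280359
= 0.54855·0.280359 = 0.153791

Final: 0.153791


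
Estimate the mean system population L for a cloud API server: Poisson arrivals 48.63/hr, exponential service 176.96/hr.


ρ = λ/μ = 48.63/176.96 = 0.2748
L = ρ/(1−ρ) = 0.2748/(1 − 0.2748) = 0.2748/0.7252 = 0.3789

Final: 0.3789


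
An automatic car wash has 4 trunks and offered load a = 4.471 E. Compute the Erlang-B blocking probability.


B(c,a) = (a^c/c!) / Σ_{k=0}^{c} a^k/k!
a^4/4! = 16.649739
Σ terms (k=0..4): 1.00000 + 4.47100 + 9.99492 + 14.89576 + 16.64974 = 47.011423
B = 16.649739/47.011423 = 0.354164

Final: 0.354164


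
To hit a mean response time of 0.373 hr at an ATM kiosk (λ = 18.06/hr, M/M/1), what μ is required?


W = 1/(μ−λ) ⇒ μ − λ = 1/W = 1/0.373 = 2.6810
μ = λ + 1/W = 18.06 + 2.6810 = 20.7410 per hr

Final: 20.7410 /hr


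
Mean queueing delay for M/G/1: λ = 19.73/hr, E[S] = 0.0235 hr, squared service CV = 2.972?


ρ = λ·E[S] = 19.73·0.0235 = 0.4637
E[S²] = E[S]²(1+C_s²) = 0.0235²·(1+2.972) = 0.002194
Wq = λ·E[S²]/(2(1−ρ)) = 19.73·0.002194/(2·0.5363) = 0.04035 hr

Final: 0.04035 hr


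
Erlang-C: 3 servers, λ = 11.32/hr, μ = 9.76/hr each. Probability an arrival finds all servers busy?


a = λ/μ = 1.1598; ρ = a/3 = 0.3866
P₀ = 0.307089 (from M/M/c formula)
C(c,a) = [a^c/(c!(1−ρ))]·P₀ = [1.56023/(6·0.6134)]·0.307089
= 0.42394·0.307089 = 0.130187

Final: 0.130187


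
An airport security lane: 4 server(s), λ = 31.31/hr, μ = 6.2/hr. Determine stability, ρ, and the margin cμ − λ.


Total capacity cμ = 4·6.2 = 24.80/hr
ρ = λ/(cμ) = 31.31/24.80 = 1.2625
Stable ⇔ ρ < 1: NO
Spare capacity = cμ − λ = 24.80 − 31.31 = -6.51/hr

Final: ρ = 1.2625; unstable; margin = -6.51/hr


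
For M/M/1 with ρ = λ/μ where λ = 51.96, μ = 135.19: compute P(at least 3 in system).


ρ = 51.96/135.19 = 0.3843
P(N ≥ n) = ρ^n = 0.3843^3 = 0.056777

Final: 0.056777


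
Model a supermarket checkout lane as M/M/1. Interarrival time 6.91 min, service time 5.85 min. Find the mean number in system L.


λ = 60/6.91 = 8.6831 /hr
μ = 60/5.85 = 10.2564 /hr
ρ = λ/μ = 8.6831/10.2564 = 0.8466
L = ρ/(1−ρ) = 0.8466/0.1534 = 5.5189

Final: 5.5189
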